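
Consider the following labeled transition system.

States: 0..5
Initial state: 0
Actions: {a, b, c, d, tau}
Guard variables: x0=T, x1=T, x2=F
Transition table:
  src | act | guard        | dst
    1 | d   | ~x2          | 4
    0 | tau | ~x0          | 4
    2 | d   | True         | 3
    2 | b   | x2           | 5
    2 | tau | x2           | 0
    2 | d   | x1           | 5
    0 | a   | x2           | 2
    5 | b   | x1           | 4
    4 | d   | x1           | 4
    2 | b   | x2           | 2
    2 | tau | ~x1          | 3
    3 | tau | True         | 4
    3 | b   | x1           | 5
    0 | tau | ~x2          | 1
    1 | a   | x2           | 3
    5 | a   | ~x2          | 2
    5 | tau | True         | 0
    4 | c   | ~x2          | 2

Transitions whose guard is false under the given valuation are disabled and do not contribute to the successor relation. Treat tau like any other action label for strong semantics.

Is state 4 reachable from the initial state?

11 transition(s) survive guard evaluation.
L0 = {0}
L1 = {1}  now seen {0,1}
L2 = {4}  now seen {0,1,4}
L3 = {2}  now seen {0,1,2,4}
L4 = {3,5}  now seen {0,1,2,3,4,5}
Reach set: {0,1,2,3,4,5}
trace reaching 4: tau·d

Answer: REACHABLE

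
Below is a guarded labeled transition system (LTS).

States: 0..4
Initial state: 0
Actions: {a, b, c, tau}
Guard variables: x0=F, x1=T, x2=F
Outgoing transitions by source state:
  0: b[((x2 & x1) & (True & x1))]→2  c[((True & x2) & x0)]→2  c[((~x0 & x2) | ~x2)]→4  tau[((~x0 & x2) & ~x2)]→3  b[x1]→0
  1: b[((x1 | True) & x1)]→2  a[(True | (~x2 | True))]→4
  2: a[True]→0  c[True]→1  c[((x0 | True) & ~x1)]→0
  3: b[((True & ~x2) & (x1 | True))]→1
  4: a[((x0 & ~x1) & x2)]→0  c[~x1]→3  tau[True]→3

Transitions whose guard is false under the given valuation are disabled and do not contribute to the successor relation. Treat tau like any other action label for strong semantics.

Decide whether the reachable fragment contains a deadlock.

Answer: DEADLOCK-FREE

Working:
Reach set: {0,1,2,3,4}
  0: b→0  c→4  [2 out]
  1: a→4  b→2  [2 out]
  2: a→0  c→1  [2 out]
  3: b→1  [1 out]
  4: tau→3  [1 out]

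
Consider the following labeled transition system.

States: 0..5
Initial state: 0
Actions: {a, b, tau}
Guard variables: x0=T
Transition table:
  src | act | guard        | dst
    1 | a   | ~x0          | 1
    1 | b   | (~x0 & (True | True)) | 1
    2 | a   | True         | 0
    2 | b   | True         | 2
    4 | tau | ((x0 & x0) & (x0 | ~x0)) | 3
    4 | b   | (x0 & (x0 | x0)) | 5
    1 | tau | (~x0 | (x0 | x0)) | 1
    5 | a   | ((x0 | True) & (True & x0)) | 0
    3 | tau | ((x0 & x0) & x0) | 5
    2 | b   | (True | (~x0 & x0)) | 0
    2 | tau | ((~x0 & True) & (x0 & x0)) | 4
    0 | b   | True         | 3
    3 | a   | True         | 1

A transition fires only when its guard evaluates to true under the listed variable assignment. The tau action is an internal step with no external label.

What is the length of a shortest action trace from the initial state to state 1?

Answer: 2

Analysis:
Layered search for 1:
  Layer 0: {0}
  Layer 1: {3}
  Layer 2: {1,5}
depth(1)=2, e.g. b·a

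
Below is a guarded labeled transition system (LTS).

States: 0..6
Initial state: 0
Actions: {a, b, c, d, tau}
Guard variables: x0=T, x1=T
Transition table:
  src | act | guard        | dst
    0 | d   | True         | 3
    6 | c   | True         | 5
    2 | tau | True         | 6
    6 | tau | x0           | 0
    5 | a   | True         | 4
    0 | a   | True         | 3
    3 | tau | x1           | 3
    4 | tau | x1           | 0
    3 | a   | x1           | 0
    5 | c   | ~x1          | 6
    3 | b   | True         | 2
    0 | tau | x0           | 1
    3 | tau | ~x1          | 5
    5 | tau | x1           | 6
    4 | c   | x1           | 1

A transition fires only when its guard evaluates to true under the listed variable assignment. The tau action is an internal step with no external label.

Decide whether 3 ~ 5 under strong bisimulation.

Answer: NOT BISIMILAR

Working:
Bisimulation quotient by refinement:
  round 0: {{0,1,2,3,4,5,6}}
  round 1: {{0},{1},{2},{3},{4,6},{5}}
  round 2: {{0},{1},{2},{3},{4},{5},{6}}
stable after 3 split(s): 7 block(s)
3∈{3}, 5∈{5}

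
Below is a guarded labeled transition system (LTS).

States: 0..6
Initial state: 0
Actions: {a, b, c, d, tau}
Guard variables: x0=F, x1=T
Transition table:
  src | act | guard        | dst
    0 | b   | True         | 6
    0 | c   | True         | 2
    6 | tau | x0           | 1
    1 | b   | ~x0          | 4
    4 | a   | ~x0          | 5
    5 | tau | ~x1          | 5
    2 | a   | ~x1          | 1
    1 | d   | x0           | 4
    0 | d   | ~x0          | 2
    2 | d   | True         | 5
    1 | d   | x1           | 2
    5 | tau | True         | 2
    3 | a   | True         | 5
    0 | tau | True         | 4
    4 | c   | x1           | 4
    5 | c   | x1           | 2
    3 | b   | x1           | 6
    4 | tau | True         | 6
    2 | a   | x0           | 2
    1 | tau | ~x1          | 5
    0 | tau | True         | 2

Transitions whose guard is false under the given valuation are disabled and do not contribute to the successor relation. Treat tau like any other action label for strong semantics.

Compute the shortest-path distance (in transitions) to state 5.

BFS to 5:
  Layer 0: {0}
  Layer 1: {2,4,6}
  Layer 2: {5}
5 enters at depth 2; path c·d

Answer: 2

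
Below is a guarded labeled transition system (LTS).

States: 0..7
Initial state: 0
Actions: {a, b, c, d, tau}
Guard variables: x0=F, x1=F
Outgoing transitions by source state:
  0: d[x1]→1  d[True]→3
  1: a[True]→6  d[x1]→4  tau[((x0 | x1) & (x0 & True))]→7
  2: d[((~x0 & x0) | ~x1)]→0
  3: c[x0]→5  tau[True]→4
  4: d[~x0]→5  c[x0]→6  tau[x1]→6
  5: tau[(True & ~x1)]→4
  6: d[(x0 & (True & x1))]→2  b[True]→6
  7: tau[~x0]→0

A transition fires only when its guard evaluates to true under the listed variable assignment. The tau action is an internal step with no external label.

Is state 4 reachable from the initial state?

After dropping false guards: 8 live edges.
L0 = {0}
L1 = {3}  cumulative {0,3}
L2 = {4}  cumulative {0,3,4}
L3 = {5}  cumulative {0,3,4,5}
Reachable = {0,3,4,5}
witness 4: d·tau

Answer: REACHABLE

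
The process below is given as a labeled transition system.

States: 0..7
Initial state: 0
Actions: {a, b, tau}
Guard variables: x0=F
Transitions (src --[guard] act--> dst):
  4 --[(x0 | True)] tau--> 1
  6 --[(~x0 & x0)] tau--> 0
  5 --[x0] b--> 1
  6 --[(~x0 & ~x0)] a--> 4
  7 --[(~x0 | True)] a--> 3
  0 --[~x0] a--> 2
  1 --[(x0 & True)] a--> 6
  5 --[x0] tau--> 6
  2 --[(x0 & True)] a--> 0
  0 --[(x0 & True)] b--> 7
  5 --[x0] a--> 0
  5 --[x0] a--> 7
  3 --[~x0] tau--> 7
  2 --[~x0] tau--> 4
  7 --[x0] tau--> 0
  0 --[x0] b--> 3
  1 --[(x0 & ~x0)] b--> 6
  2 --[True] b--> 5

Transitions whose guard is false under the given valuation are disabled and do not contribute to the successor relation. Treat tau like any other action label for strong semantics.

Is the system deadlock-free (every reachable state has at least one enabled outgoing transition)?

Reach set: {0,1,2,4,5}
  0: a→2  [deg 1]
  1: ∅  [deadlock]
  2: b→5  tau→4  [deg 2]
  4: tau→1  [deg 1]
  5: ∅  [deadlock]
trace reaching 1: a·tau·tau

Answer: DEADLOCK at state 1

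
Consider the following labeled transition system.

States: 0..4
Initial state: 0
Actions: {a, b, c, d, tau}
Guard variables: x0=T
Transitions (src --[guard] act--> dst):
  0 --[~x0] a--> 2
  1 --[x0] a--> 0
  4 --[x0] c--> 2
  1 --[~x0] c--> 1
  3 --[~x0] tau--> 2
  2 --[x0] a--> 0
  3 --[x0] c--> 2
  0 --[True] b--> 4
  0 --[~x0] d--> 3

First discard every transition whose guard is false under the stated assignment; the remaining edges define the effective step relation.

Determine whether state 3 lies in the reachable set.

After dropping false guards: 5 live edges.
L0 = {0}
L1 = {4}  total {0,4}
L2 = {2}  total {0,2,4}
R = {0,2,4}

Answer: UNREACHABLE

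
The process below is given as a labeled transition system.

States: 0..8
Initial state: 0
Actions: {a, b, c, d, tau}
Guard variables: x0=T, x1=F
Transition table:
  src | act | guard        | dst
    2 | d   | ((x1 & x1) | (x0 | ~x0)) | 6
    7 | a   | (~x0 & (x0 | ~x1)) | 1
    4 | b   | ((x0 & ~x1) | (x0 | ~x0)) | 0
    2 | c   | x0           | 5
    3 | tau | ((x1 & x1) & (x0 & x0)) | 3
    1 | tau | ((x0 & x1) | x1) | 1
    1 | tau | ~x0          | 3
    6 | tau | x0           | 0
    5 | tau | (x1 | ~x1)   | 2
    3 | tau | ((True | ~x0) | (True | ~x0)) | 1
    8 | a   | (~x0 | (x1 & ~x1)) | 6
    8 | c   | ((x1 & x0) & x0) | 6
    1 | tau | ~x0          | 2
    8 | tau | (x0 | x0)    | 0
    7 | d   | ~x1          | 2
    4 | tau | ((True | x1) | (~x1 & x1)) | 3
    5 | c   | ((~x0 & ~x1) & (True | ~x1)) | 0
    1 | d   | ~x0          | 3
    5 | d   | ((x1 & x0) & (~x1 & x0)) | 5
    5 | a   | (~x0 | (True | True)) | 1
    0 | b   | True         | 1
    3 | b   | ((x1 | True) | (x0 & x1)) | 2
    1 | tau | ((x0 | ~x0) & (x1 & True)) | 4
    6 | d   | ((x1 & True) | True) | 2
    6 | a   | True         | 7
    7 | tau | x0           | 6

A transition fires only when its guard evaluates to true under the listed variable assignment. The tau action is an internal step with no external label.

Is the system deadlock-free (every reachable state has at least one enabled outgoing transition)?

Answer: DEADLOCK at state 1

Analysis:
R = {0,1}
  0: b→1  [1 exit(s)]
  1: ∅  [STUCK]
Path to 1: b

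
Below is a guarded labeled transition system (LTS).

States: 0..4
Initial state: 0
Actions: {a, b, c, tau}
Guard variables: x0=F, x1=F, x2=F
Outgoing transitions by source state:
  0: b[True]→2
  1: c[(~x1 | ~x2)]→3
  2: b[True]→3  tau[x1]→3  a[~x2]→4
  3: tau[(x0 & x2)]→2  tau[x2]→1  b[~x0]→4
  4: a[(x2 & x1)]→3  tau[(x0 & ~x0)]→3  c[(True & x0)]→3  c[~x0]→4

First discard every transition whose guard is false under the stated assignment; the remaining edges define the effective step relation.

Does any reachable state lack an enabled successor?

R = {0,2,3,4}
  0: b→2  [1 out]
  2: a→4  b→3  [2 out]
  3: b→4  [1 out]
  4: c→4  [1 out]

Answer: DEADLOCK-FREE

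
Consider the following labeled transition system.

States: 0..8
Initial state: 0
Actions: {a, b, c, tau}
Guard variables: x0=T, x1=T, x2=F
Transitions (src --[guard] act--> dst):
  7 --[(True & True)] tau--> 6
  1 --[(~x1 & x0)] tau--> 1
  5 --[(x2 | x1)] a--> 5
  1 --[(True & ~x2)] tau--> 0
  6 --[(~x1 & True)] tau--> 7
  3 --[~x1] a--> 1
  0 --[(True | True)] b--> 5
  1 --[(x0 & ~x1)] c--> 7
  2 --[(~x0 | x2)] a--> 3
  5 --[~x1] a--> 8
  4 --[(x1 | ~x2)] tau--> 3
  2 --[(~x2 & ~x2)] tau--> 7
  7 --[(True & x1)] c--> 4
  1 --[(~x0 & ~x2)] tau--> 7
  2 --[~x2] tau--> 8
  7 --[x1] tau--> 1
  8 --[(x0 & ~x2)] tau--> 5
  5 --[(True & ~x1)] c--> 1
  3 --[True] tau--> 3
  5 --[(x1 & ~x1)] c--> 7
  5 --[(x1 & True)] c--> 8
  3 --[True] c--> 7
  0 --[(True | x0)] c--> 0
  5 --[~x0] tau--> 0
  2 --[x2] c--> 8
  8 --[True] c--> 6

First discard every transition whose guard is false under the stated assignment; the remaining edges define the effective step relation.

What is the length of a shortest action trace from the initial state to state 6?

Answer: 3

Analysis:
Breadth-first toward 6:
  depth 0: {0}
  depth 1: {5}
  depth 2: {8}
  depth 3: {6}
depth(6)=3, e.g. b·c·c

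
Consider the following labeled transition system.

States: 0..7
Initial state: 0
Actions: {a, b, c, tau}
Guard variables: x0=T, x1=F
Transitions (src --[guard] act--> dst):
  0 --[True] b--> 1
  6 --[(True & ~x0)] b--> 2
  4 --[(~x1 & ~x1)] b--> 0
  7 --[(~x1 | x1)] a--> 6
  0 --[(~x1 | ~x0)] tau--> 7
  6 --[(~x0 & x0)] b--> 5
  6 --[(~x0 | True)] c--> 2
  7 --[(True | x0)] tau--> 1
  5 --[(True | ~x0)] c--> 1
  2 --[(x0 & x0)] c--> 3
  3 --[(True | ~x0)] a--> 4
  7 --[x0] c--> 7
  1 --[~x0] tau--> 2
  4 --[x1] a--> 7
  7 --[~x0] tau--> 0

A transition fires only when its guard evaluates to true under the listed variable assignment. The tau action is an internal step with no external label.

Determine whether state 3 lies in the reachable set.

Guard filter leaves 10 enabled edge(s).
depth 0: {0}
depth 1: {1,7}  total {0,1,7}
depth 2: {6}  total {0,1,6,7}
depth 3: {2}  total {0,1,2,6,7}
depth 4: {3}  total {0,1,2,3,6,7}
depth 5: {4}  total {0,1,2,3,4,6,7}
R = {0,1,2,3,4,6,7}
trace reaching 3: tau·a·c·c

Answer: REACHABLE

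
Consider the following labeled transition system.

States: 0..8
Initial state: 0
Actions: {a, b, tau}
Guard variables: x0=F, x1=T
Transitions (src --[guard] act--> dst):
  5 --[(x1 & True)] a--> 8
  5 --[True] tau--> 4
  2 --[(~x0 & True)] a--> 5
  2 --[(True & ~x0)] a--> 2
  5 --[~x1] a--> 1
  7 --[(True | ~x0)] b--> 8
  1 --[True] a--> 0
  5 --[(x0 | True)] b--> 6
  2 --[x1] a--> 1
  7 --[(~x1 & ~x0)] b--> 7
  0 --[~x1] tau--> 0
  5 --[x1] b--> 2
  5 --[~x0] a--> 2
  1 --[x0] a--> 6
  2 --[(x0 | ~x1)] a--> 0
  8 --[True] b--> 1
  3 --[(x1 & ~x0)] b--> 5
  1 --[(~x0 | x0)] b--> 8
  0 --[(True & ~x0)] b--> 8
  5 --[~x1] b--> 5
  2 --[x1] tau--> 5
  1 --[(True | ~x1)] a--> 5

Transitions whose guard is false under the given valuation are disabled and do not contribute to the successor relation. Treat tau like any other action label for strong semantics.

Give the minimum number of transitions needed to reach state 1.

Answer: 2

Analysis:
Breadth-first toward 1:
  depth 0: {0}
  depth 1: {8}
  depth 2: {1}
first hit 1 at d=2 via b·b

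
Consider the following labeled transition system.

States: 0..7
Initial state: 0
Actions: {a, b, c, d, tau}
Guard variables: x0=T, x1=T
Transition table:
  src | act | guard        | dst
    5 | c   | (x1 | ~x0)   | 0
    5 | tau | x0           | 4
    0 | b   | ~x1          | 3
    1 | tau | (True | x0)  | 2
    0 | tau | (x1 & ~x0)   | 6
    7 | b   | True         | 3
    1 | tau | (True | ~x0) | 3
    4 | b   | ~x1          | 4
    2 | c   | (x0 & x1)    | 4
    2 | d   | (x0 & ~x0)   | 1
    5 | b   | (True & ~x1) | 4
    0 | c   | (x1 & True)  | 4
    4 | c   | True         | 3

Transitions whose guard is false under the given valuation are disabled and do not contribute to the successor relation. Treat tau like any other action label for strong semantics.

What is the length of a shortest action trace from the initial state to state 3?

Breadth-first toward 3:
  depth 0: {0}
  depth 1: {4}
  depth 2: {3}
first hit 3 at d=2 via c·c

Answer: 2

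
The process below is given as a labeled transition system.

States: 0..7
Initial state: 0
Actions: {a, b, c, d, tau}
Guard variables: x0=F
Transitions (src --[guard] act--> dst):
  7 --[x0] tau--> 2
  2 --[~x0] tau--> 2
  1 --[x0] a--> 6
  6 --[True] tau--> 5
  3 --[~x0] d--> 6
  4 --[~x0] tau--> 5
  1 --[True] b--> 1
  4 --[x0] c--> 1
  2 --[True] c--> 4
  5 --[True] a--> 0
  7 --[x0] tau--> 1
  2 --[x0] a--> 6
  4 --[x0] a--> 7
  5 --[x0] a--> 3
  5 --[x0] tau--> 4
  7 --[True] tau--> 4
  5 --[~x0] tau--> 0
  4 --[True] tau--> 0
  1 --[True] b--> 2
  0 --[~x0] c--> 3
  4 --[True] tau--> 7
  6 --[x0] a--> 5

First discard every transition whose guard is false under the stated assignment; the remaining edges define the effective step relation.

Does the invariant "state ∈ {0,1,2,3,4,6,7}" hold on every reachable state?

Answer: INVARIANT VIOLATED at state 5

Analysis:
Inv-set: {0,1,2,3,4,6,7}
R = {0,3,5,6}
  0: ok
  3: ok
  5: ✗ unsafe
  6: ok
witness against invariant: c·d·tau → 5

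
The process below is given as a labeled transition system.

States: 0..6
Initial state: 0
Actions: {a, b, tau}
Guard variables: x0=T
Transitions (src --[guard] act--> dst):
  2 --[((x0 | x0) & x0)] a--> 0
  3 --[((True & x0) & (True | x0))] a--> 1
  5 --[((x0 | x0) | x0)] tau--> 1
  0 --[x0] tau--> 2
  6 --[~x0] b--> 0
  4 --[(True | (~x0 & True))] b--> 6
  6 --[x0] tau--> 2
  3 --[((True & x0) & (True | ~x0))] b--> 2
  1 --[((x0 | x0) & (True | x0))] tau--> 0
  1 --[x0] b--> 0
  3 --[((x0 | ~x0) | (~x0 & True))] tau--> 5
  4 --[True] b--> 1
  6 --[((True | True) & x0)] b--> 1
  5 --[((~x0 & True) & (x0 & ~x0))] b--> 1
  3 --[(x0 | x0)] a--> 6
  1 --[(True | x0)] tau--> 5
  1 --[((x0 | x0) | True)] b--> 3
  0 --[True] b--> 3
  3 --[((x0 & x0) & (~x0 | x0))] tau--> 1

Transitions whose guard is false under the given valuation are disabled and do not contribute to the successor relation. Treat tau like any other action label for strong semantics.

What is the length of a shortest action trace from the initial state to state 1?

Answer: 2

Working:
Layered search for 1:
  Layer 0: {0}
  Layer 1: {2,3}
  Layer 2: {1,5,6}
depth(1)=2, e.g. b·a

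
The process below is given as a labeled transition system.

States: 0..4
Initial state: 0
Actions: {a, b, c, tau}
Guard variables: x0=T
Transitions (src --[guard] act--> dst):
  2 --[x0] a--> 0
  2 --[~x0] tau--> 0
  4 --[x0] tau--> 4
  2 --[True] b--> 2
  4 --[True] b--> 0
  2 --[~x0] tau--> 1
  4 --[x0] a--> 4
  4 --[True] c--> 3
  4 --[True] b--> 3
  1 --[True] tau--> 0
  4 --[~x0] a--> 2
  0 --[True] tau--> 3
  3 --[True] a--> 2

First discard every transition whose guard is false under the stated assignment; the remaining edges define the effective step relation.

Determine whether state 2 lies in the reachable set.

Answer: REACHABLE

Analysis:
10 transition(s) survive guard evaluation.
L0 = {0}
L1 = {3}  now seen {0,3}
L2 = {2}  now seen {0,2,3}
R = {0,2,3}
Path to 2: tau·a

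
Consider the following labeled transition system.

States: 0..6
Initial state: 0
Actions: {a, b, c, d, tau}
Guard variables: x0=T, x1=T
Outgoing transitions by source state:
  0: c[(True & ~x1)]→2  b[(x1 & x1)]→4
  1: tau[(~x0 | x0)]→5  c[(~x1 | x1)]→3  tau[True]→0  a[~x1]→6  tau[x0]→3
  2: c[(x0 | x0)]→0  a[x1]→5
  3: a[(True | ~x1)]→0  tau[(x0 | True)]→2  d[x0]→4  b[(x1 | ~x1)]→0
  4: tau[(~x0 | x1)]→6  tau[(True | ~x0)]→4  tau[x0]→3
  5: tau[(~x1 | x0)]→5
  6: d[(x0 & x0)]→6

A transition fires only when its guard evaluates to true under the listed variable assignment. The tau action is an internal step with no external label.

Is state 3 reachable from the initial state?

Answer: REACHABLE

Working:
After dropping false guards: 16 live edges.
depth 0: {0}
depth 1: {4}  total {0,4}
depth 2: {3,6}  total {0,3,4,6}
depth 3: {2}  total {0,2,3,4,6}
depth 4: {5}  total {0,2,3,4,5,6}
Reachable = {0,2,3,4,5,6}
witness 3: b·tau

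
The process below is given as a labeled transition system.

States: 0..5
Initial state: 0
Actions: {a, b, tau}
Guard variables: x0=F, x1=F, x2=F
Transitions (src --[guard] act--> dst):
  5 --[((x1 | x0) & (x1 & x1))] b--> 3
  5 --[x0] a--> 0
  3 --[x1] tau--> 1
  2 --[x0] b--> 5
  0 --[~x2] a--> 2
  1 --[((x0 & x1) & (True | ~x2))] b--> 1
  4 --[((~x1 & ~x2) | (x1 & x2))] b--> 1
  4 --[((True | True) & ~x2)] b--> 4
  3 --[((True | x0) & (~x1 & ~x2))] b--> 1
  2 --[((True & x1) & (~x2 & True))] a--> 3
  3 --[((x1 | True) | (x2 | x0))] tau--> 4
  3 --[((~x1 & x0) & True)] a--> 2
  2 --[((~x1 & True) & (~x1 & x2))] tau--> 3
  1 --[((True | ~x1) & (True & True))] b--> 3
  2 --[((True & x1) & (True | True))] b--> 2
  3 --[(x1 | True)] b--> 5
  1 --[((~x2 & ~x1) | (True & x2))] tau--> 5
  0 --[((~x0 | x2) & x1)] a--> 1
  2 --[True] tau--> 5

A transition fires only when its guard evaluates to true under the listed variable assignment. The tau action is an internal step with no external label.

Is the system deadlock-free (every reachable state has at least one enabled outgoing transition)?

Answer: DEADLOCK at state 5

Trace:
Reach set: {0,2,5}
  0: a→2  [1 exit(s)]
  2: tau→5  [1 exit(s)]
  5: ∅  [no exit]
trace reaching 5: a·tau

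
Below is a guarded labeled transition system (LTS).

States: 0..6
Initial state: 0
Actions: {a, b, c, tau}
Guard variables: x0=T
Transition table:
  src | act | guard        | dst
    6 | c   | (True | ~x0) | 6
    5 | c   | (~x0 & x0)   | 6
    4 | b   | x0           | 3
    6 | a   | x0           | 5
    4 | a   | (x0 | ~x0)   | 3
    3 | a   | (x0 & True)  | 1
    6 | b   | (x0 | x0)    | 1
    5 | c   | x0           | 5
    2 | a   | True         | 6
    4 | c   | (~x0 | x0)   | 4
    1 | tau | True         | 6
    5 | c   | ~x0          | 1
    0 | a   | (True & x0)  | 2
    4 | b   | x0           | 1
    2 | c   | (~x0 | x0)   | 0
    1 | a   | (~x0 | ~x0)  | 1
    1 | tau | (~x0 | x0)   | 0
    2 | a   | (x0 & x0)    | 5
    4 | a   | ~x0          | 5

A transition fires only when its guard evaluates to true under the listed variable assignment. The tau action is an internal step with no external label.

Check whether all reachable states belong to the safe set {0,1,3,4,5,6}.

Safe = {0,1,3,4,5,6}
Reach set: {0,1,2,5,6}
  0: ok
  1: ok
  2: ✗ unsafe
  5: ok
  6: ok
reach 2 via a — violates

Answer: INVARIANT VIOLATED at state 2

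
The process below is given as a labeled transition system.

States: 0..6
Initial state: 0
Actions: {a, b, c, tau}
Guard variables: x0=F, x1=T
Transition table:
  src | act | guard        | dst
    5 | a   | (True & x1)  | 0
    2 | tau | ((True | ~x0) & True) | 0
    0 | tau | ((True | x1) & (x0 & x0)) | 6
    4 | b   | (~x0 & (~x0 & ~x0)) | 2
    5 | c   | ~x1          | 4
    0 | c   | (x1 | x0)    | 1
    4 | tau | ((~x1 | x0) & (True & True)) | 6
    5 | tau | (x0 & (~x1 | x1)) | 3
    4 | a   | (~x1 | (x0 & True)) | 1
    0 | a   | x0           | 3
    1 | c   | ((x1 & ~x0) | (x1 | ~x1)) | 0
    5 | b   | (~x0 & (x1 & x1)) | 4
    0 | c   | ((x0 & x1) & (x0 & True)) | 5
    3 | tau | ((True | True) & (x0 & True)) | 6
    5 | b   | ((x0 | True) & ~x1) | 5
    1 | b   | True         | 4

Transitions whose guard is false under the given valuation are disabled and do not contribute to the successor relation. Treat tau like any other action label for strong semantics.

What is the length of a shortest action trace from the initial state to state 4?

Answer: 2

Working:
BFS to 4:
  depth 0: {0}
  depth 1: {1}
  depth 2: {4}
depth(4)=2, e.g. c·b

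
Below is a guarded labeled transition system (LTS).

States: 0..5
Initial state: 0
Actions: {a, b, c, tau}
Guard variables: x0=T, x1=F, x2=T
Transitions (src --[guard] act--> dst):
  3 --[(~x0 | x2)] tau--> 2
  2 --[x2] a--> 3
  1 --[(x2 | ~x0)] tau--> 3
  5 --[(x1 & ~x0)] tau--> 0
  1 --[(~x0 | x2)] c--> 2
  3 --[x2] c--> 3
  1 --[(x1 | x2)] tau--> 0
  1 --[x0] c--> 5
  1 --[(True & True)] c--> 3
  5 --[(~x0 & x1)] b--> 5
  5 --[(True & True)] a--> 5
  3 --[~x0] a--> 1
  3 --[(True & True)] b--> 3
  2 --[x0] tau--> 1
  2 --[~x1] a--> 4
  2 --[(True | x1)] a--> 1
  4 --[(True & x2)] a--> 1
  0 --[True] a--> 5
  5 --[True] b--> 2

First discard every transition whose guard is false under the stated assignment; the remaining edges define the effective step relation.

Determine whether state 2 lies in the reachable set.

Answer: REACHABLE

Analysis:
16 transition(s) survive guard evaluation.
Layer 0: {0}
Layer 1: {5}  now seen {0,5}
Layer 2: {2}  now seen {0,2,5}
Layer 3: {1,3,4}  now seen {0,1,2,3,4,5}
R = {0,1,2,3,4,5}
witness 2: a·b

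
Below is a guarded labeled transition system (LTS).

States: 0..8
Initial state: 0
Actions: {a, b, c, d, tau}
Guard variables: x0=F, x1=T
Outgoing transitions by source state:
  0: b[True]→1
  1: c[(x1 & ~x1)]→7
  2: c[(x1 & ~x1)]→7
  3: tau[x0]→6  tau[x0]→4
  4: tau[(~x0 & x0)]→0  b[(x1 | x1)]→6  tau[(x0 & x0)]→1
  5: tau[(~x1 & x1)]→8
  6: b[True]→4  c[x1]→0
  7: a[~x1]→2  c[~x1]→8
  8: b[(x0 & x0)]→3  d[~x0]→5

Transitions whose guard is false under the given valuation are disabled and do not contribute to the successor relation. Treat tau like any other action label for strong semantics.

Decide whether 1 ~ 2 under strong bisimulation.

Refine partition for ~:
  π0 = {{0,1,2,3,4,5,6,7,8}}
  π1 = {{0,4},{1,2,3,5,7},{6},{8}}
  π2 = {{0},{1,2,3,5,7},{4},{6},{8}}
5 equivalence class(es) (converged in 3)
1∈{1,2,3,5,7}, 2∈{1,2,3,5,7}

Answer: BISIMILAR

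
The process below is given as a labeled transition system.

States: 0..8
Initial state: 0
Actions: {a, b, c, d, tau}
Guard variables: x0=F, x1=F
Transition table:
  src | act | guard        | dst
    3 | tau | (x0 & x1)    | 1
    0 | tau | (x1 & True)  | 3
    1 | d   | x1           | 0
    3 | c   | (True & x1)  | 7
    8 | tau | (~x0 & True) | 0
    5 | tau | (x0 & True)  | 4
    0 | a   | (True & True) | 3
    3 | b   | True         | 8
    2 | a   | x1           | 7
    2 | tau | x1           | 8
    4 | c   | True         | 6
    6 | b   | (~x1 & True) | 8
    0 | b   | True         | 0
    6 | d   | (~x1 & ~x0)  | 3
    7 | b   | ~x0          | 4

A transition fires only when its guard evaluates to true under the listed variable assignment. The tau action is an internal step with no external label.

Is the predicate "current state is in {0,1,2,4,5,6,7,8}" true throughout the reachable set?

Answer: INVARIANT VIOLATED at state 3

Working:
Inv-set: {0,1,2,4,5,6,7,8}
Reachable = {0,3,8}
  0: safe
  3: outside
  8: safe
witness against invariant: a → 3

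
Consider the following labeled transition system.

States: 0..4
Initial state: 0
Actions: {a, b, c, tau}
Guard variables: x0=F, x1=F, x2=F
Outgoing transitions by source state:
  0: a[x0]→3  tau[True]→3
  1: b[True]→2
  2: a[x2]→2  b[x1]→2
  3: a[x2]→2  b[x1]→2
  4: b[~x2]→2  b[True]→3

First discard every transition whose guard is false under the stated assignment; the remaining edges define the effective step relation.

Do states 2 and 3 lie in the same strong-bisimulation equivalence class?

Bisimulation quotient by refinement:
  P[0] = {{0,1,2,3,4}}
  P[1] = {{0},{1,4},{2,3}}
3 equivalence class(es) (converged in 2)
2∈{2,3}, 3∈{2,3}

Answer: BISIMILAR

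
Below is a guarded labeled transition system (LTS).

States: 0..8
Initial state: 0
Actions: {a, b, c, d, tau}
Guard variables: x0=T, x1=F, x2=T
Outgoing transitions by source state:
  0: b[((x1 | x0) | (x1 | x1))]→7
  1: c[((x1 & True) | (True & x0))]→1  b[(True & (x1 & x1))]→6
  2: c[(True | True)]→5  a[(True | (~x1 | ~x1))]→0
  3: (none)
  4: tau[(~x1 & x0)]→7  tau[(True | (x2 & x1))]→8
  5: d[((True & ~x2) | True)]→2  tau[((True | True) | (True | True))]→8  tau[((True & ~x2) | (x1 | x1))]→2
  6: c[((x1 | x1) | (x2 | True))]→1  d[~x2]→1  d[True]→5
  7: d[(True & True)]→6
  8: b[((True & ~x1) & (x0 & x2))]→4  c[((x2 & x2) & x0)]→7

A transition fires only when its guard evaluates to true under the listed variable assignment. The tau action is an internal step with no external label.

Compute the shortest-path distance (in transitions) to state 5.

Layered search for 5:
  Layer 0: {0}
  Layer 1: {7}
  Layer 2: {6}
  Layer 3: {1,5}
first hit 5 at d=3 via b·d·d

Answer: 3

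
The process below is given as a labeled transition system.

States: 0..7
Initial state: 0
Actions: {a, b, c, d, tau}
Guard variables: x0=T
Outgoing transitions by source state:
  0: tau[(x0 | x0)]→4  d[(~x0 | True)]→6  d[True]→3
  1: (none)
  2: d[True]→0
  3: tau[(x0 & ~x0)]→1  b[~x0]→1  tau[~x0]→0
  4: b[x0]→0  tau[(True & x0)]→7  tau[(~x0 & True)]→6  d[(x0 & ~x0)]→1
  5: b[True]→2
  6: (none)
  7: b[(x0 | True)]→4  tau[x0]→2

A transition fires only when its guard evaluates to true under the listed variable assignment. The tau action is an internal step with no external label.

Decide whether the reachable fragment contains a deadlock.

Answer: DEADLOCK at state 3

Analysis:
Reach set: {0,2,3,4,6,7}
  0: d→3  d→6  tau→4  [deg 3]
  2: d→0  [deg 1]
  3: ∅  [no exit]
  4: b→0  tau→7  [deg 2]
  6: ∅  [no exit]
  7: b→4  tau→2  [deg 2]
trace reaching 3: d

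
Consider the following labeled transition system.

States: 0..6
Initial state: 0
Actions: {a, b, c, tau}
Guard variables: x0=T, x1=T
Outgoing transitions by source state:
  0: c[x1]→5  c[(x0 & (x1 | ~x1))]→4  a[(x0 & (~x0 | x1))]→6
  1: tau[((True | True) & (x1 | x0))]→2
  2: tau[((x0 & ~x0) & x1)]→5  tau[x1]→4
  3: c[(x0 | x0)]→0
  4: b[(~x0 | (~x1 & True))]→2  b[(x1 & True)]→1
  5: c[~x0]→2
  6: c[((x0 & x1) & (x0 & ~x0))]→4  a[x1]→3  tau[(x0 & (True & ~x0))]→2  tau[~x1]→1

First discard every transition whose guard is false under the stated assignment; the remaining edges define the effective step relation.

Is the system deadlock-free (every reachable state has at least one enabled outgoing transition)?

Reach set: {0,1,2,3,4,5,6}
  0: a→6  c→4  c→5  [3 exit(s)]
  1: tau→2  [1 exit(s)]
  2: tau→4  [1 exit(s)]
  3: c→0  [1 exit(s)]
  4: b→1  [1 exit(s)]
  5: ∅  [STUCK]
  6: a→3  [1 exit(s)]
witness 5: c

Answer: DEADLOCK at state 5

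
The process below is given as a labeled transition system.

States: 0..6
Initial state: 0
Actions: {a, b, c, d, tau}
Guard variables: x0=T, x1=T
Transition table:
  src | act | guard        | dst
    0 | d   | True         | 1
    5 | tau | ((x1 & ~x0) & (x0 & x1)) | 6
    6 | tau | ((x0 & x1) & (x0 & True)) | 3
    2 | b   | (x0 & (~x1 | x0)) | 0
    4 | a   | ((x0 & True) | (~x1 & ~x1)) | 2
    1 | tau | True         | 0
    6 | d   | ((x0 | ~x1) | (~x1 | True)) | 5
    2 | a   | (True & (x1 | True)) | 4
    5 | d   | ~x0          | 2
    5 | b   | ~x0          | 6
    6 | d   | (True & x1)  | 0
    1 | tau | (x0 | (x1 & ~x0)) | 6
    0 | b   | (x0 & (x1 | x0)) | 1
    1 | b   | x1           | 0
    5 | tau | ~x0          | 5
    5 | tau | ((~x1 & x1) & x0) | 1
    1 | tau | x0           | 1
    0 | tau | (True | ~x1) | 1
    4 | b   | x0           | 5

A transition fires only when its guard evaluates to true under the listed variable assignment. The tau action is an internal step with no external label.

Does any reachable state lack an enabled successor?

Reach set: {0,1,3,5,6}
  0: b→1  d→1  tau→1  [3 exit(s)]
  1: b→0  tau→0  tau→1  tau→6  [4 exit(s)]
  3: ∅  [STUCK]
  5: ∅  [STUCK]
  6: d→0  d→5  tau→3  [3 exit(s)]
witness 3: d·tau·tau

Answer: DEADLOCK at state 3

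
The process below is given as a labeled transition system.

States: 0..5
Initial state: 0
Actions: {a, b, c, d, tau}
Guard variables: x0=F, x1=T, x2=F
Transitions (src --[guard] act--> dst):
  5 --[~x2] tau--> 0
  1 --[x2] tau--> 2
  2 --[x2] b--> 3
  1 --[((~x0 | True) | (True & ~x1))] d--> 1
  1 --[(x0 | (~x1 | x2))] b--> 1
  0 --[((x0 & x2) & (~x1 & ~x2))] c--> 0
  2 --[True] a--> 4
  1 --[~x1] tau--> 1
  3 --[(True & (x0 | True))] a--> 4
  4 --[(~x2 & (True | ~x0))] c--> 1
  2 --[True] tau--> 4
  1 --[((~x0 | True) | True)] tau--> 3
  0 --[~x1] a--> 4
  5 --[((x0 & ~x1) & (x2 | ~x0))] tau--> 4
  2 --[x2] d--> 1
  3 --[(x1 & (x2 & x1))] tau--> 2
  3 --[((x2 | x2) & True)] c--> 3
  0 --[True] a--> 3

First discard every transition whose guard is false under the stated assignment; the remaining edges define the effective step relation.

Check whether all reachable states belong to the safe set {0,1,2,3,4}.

Inv-set: {0,1,2,3,4}
Reachable = {0,1,3,4}
  0: ok
  1: ok
  3: ok
  4: ok

Answer: INVARIANT HOLDS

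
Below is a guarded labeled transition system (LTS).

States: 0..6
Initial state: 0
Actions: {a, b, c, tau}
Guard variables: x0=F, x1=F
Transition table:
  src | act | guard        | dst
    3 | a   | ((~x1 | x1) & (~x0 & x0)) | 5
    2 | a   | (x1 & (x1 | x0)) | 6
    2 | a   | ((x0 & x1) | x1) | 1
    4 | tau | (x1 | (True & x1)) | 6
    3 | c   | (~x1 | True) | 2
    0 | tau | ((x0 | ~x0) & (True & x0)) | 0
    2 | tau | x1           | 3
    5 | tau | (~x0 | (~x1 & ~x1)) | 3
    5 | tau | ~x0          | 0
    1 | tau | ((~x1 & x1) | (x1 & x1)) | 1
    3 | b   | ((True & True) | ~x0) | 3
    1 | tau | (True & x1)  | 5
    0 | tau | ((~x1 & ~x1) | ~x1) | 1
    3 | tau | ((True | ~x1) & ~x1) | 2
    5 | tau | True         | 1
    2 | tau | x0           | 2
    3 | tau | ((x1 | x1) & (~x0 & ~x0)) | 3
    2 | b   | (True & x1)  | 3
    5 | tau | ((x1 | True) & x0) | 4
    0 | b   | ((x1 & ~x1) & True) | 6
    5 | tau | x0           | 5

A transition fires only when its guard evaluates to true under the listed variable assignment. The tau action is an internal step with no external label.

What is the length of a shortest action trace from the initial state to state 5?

Breadth-first toward 5:
  depth 0: {0}
  depth 1: {1}
5 never appears.

Answer: UNREACHABLE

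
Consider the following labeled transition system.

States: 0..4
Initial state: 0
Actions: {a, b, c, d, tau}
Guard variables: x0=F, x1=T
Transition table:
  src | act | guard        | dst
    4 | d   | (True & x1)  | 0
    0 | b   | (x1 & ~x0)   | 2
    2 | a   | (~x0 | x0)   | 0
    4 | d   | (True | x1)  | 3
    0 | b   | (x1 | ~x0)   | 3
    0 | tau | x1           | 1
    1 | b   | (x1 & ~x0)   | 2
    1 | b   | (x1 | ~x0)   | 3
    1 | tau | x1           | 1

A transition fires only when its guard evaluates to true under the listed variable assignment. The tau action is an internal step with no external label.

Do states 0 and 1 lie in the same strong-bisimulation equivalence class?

Answer: BISIMILAR

Trace:
Bisimulation quotient by refinement:
  round 0: {{0,1,2,3,4}}
  round 1: {{0,1},{2},{3},{4}}
Fixed point at round 2; 4 class(es).
class of 0: {0,1}; class of 1: {0,1}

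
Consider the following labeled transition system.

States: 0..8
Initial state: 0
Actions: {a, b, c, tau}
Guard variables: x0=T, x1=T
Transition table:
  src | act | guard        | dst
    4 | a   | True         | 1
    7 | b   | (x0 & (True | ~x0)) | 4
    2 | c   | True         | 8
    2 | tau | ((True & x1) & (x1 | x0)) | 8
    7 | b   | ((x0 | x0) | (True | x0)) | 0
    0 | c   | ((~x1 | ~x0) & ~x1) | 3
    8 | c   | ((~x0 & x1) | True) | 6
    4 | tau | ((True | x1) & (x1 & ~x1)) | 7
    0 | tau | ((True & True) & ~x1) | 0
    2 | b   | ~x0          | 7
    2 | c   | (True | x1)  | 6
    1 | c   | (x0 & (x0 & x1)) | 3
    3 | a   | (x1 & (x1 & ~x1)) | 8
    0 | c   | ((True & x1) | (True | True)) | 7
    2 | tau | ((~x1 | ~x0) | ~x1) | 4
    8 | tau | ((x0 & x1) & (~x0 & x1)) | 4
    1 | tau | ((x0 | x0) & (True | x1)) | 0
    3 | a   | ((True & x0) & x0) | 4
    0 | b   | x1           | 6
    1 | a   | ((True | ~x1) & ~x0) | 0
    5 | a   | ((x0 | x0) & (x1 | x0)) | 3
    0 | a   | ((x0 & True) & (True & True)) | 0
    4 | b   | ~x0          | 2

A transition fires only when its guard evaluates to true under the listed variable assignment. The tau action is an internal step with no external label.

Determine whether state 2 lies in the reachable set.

Guard filter leaves 14 enabled edge(s).
depth 0: {0}
depth 1: {6,7}  cumulative {0,6,7}
depth 2: {4}  cumulative {0,4,6,7}
depth 3: {1}  cumulative {0,1,4,6,7}
depth 4: {3}  cumulative {0,1,3,4,6,7}
R = {0,1,3,4,6,7}

Answer: UNREACHABLE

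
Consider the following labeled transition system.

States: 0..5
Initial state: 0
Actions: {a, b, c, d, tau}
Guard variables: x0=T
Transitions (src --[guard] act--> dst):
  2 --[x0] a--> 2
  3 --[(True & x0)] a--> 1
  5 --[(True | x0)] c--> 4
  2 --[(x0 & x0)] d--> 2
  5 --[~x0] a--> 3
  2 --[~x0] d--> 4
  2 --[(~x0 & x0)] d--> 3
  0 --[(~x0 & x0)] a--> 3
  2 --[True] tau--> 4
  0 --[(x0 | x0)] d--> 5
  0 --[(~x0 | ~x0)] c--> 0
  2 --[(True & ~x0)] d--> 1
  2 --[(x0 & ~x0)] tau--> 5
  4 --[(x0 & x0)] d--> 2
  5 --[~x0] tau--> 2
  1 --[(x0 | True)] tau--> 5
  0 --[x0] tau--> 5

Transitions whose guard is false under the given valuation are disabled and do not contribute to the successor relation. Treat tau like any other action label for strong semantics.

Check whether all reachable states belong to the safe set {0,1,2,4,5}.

Answer: INVARIANT HOLDS

Trace:
Inv-set: {0,1,2,4,5}
R = {0,2,4,5}
  0: safe
  2: safe
  4: safe
  5: safe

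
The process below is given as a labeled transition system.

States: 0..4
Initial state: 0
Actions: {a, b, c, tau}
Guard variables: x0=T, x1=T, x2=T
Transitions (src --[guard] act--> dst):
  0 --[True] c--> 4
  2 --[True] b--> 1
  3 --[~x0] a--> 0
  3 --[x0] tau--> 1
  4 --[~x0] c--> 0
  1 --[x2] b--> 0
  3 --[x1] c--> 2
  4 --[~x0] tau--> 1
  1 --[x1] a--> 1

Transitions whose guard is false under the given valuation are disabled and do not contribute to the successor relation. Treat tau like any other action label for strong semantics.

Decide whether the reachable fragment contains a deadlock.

R = {0,4}
  0: c→4  [1 out]
  4: ∅  [no exit]
witness 4: c

Answer: DEADLOCK at state 4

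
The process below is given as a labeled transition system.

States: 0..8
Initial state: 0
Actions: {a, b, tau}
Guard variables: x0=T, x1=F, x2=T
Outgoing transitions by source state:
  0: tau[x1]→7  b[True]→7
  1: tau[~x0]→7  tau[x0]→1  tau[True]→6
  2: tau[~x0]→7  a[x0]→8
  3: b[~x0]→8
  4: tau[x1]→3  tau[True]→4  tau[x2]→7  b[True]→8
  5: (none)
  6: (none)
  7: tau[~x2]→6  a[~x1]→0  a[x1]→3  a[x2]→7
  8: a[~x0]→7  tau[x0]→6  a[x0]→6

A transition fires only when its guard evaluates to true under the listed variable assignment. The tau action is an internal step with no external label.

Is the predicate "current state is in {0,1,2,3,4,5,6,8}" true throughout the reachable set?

Answer: INVARIANT VIOLATED at state 7

Analysis:
Inv-set: {0,1,2,3,4,5,6,8}
Reachable = {0,7}
  0: ✓
  7: ✗ unsafe
counterexample path to 7: b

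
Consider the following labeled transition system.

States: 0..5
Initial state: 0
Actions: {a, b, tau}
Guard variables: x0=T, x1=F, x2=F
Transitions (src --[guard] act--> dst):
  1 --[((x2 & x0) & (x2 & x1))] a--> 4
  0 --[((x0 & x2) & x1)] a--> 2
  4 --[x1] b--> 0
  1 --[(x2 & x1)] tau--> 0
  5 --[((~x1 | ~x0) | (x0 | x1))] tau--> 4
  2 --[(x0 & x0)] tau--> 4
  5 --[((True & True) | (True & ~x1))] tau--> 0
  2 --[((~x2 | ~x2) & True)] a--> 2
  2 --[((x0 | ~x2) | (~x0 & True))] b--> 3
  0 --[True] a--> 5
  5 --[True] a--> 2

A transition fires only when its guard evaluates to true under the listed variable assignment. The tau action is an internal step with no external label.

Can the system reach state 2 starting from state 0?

Answer: REACHABLE

Working:
Guard filter leaves 7 enabled edge(s).
L0 = {0}
L1 = {5}  cumulative {0,5}
L2 = {2,4}  cumulative {0,2,4,5}
L3 = {3}  cumulative {0,2,3,4,5}
R = {0,2,3,4,5}
Path to 2: a·a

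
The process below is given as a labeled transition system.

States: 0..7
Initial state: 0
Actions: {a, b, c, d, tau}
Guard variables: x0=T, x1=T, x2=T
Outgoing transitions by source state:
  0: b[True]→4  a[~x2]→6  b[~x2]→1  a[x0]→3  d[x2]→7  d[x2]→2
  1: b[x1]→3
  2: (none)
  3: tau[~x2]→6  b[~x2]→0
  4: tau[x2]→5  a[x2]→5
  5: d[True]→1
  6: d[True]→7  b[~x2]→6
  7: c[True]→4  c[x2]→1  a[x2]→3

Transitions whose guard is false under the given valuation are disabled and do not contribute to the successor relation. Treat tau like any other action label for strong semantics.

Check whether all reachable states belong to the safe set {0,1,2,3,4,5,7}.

Answer: INVARIANT HOLDS

Analysis:
Safe = {0,1,2,3,4,5,7}
Reachable = {0,1,2,3,4,5,7}
  0: ✓
  1: ✓
  2: ✓
  3: ✓
  4: ✓
  5: ✓
  7: ✓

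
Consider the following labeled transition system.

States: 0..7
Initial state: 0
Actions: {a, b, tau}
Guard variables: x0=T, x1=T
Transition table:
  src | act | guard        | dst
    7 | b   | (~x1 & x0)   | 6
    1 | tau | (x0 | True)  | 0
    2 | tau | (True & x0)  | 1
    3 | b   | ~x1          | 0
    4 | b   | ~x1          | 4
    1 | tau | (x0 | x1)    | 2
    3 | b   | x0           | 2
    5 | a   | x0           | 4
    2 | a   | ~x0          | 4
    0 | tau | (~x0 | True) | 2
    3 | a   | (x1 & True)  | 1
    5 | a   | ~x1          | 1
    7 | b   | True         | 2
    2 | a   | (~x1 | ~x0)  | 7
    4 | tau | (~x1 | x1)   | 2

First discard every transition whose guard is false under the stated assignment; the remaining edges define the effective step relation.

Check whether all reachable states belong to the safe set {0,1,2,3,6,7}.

Safe = {0,1,2,3,6,7}
Reachable = {0,1,2}
  0: ✓
  1: ✓
  2: ✓

Answer: INVARIANT HOLDS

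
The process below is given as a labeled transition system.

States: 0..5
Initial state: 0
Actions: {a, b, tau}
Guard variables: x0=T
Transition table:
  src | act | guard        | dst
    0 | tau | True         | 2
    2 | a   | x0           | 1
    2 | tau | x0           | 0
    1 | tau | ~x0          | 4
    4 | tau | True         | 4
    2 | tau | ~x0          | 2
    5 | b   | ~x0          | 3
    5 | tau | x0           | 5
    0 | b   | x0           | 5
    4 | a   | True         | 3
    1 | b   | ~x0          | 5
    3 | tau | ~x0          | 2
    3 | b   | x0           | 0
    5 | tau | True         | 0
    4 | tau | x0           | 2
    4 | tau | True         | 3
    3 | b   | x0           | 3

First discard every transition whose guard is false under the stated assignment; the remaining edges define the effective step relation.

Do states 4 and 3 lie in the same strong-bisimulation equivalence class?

Bisimulation quotient by refinement:
  π0 = {{0,1,2,3,4,5}}
  π1 = {{0},{1},{2,4},{3},{5}}
  π2 = {{0},{1},{2},{3},{4},{5}}
stable after 3 split(s): 6 block(s)
class of 4: {4}; class of 3: {3}

Answer: NOT BISIMILAR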